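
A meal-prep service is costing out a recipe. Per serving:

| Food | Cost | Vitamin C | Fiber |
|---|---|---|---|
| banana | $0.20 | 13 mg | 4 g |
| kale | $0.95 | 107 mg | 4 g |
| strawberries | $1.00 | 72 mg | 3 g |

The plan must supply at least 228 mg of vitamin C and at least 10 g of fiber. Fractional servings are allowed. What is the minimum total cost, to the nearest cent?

With two linear requirements the optimum uses one or two foods; enumerate the corners.
banana only: max(228/13, 10/4) = 17.54 servings → $3.51.
kale only: max(228/107, 10/4) = 2.5 servings → $2.38.
strawberries only: max(228/72, 10/3) = 3.333 servings → $3.33.
banana + kale with both tight: 0.4202 servings and 2.08 servings → $2.06.
banana + strawberries with both tight: 0.1446 servings and 3.141 servings → $3.17.
kale + strawberries: intersection lies outside the first quadrant.
Cheapest feasible corner: $2.06.

$2.06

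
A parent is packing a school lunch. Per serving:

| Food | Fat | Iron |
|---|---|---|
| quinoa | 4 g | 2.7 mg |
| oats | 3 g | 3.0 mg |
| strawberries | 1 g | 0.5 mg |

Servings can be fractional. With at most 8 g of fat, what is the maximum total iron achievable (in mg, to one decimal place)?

8.0 mg

Iron per g fat: oats 1, quinoa 0.675, strawberries 0.5.
With no serving limits, spend the whole fat allowance on oats: 8 g / 3 g × 3.0 mg = 8.0 mg.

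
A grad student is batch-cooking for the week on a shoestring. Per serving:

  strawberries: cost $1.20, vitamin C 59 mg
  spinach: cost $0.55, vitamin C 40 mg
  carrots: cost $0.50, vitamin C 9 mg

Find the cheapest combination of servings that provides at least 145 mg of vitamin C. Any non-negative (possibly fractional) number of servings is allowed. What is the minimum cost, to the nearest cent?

$1.99

Cost per mg of vitamin C: spinach $0.0138, strawberries $0.0203, carrots $0.0556.
With no serving limits, use only spinach: 145 mg / 40 mg = 3.625 servings × $0.55 = $1.99.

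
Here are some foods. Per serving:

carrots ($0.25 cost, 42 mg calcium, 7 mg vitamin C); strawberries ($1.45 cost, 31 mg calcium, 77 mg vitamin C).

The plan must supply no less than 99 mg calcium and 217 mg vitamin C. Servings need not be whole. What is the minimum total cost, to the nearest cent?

$4.12

A basic optimal solution has at most two foods positive. Try each food alone and each pair with both targets met exactly.
carrots only: max(99/42, 217/7) = 31 servings → $7.75.
strawberries only: max(99/31, 217/77) = 3.194 servings → $4.63.
carrots + strawberries with both tight: 0.297 servings and 2.791 servings → $4.12.
The minimum over all feasible corners is $4.12.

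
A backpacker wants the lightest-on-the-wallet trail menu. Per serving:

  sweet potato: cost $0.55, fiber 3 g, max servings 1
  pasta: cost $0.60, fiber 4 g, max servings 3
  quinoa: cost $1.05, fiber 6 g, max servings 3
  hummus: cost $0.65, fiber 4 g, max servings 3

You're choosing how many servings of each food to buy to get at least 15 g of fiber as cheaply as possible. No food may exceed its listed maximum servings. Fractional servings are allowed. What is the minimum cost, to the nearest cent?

$2.29

Cost per g of fiber: pasta $0.1500, hummus $0.1625, quinoa $0.1750, sweet potato $0.1833.
Take 3 servings of pasta: +12.0 g fiber for $1.80 (total $1.80, still need 3.0 g).
Take 0.75 servings of hummus: +3.0 g fiber for $0.49 (total $2.29, still need 0.0 g).
Filling from the cheapest source first is optimal under one linear minimum: $2.29.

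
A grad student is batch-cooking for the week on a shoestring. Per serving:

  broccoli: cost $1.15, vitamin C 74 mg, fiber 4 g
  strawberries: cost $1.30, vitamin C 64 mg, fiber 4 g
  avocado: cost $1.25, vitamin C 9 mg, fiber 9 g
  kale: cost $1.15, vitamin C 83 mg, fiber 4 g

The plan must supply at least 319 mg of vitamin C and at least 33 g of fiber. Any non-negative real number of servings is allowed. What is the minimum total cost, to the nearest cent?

$6.74

A basic optimal solution has at most two foods positive. Try each food alone and each pair with both targets met exactly.
broccoli only: max(319/74, 33/4) = 8.25 servings → $9.49.
strawberries only: max(319/64, 33/4) = 8.25 servings → $10.72.
avocado only: max(319/9, 33/9) = 35.44 servings → $44.31.
kale only: max(319/83, 33/4) = 8.25 servings → $9.49.
broccoli + strawberries: intersection lies outside the first quadrant.
broccoli + avocado with both tight: 4.086 servings and 1.851 servings → $7.01.
broccoli + kale with both targets exact would need a negative amount; discard.
strawberries + avocado with both tight: 4.767 servings and 1.548 servings → $8.13.
strawberries + kale with both targets exact would need a negative amount; discard.
avocado + kale with both tight: 2.058 servings and 3.62 servings → $6.74.
The minimum over all feasible corners is $6.74.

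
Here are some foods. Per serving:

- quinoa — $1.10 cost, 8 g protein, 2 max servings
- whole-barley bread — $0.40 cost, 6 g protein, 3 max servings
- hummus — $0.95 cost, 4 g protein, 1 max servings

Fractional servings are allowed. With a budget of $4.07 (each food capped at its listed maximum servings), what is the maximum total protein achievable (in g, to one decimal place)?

Protein per dollar: whole-barley bread 15, quinoa 7.273, hummus 4.211.
Take 3 servings of whole-barley bread: spends $1.20, +18.0 g protein (running total 18.0 g).
Take 2 servings of quinoa: spends $2.20, +16.0 g protein (running total 34.0 g).
Take 0.7053 servings of hummus: spends $0.67, +2.8 g protein (running total 36.8 g).
Greedy by best ratio exhausts the cost allowance optimally: 36.8 g.

36.8 g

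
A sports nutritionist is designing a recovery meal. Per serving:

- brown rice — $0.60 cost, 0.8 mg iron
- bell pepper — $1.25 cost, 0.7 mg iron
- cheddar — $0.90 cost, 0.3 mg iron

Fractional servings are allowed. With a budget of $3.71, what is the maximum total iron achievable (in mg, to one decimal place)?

Iron per dollar: brown rice 1.333, bell pepper 0.56, cheddar 0.3333.
With no serving limits, spend the whole cost allowance on brown rice: $3.71 / $0.60 × 0.8 mg = 4.9 mg.

4.9 mg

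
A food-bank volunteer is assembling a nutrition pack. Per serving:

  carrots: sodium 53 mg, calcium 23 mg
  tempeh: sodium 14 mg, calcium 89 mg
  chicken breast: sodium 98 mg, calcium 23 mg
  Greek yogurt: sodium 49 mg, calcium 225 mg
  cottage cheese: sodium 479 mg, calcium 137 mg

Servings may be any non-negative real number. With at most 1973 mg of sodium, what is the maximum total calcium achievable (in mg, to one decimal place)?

12542.6 mg

Calcium per mg sodium: tempeh 6.357, Greek yogurt 4.592, carrots 0.434, cottage cheese 0.286, chicken breast 0.2347.
With no serving limits, spend the whole sodium allowance on tempeh: 1973 mg / 14 mg × 89 mg = 12542.6 mg.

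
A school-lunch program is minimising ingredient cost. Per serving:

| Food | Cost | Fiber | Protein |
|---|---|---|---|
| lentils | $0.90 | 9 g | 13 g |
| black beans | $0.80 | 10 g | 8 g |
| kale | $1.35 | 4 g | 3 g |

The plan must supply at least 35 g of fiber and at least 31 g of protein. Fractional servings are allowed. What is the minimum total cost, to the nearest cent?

lentils only: max(35/9, 31/13) = 3.889 servings → $3.50.
black beans only: max(35/10, 31/8) = 3.875 servings → $3.10.
kale only: max(35/4, 31/3) = 10.33 servings → $13.95.
lentils + black beans with both tight: 0.5172 servings and 3.034 servings → $2.89.
lentils + kale with both tight: 0.76 servings and 7.04 servings → $10.19.
black beans + kale: the both-tight solution has a negative serving — not a feasible corner.
So the least-cost plan costs $2.89.

$2.89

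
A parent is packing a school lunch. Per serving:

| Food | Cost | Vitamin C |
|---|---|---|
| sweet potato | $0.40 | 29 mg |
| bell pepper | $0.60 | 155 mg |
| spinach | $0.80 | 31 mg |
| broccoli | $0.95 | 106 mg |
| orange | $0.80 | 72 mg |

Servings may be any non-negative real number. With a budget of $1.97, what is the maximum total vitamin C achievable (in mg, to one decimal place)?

508.9 mg

Vitamin C per dollar: bell pepper 258.3, broccoli 111.6, orange 90, sweet potato 72.5, spinach 38.75.
With no serving limits, spend the whole cost allowance on bell pepper: $1.97 / $0.60 × 155 mg = 508.9 mg.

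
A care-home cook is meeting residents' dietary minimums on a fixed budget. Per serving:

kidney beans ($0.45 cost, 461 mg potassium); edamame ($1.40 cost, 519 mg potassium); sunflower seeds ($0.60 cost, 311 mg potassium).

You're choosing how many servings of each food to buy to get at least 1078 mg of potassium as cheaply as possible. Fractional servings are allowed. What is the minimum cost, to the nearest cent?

Cost per mg of potassium: kidney beans $0.0010, sunflower seeds $0.0019, edamame $0.0027.
With no serving limits, use only kidney beans: 1078 mg / 461 mg = 2.338 servings × $0.45 = $1.05.

$1.05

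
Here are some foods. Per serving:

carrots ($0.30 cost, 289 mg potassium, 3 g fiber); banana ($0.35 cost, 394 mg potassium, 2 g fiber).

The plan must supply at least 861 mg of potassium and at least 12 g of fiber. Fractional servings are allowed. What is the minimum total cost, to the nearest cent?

$1.20

carrots only: max(861/289, 12/3) = 4 servings → $1.20.
banana only: max(861/394, 12/2) = 6 servings → $2.10.
carrots + banana: intersection lies outside the first quadrant.
So the least-cost plan costs $1.20.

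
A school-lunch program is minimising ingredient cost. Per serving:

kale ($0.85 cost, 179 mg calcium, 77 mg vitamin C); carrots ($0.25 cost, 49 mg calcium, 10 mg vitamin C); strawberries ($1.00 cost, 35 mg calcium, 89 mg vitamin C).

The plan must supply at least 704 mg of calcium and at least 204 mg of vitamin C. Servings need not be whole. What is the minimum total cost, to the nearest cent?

$3.34

kale only: max(704/179, 204/77) = 3.933 servings → $3.34.
carrots only: max(704/49, 204/10) = 20.4 servings → $5.10.
strawberries only: max(704/35, 204/89) = 20.11 servings → $20.11.
kale + carrots with both tight: 1.491 servings and 8.922 servings → $3.50.
kale + strawberries: intersection lies outside the first quadrant.
carrots + strawberries with both tight: 13.84 servings and 0.737 servings → $4.20.
The minimum over all feasible corners is $3.34.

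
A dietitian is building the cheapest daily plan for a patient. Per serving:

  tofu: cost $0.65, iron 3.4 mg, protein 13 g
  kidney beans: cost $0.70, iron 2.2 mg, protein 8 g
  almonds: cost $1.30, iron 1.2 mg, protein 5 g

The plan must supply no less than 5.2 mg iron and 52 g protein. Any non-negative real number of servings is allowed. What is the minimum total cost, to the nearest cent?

Compare the cost at each extreme point of the feasible region.
tofu only: max(5.2/3.4, 52/13) = 4 servings → $2.60.
kidney beans only: max(5.2/2.2, 52/8) = 6.5 servings → $4.55.
almonds only: max(5.2/1.2, 52/5) = 10.4 servings → $13.52.
tofu + kidney beans with both targets exact would need a negative amount; discard.
tofu + almonds with both targets exact would need a negative amount; discard.
kidney beans + almonds: intersection lies outside the first quadrant.
So the least-cost plan costs $2.60.

$2.60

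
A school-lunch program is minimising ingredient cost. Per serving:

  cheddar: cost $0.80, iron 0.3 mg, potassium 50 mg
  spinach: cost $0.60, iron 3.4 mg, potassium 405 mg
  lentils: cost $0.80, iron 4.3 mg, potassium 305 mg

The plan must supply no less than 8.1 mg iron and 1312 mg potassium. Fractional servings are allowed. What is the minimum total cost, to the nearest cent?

With two linear requirements the optimum uses one or two foods; enumerate the corners.
cheddar only: max(8.1/0.3, 1312/50) = 27 servings → $21.60.
spinach only: max(8.1/3.4, 1312/405) = 3.24 servings → $1.94.
lentils only: max(8.1/4.3, 1312/305) = 4.302 servings → $3.44.
cheddar + spinach with both tight: 24.34 servings and 0.2351 servings → $19.61.
cheddar + lentils with both tight: 25.68 servings and 0.09231 servings → $20.62.
spinach + lentils with both targets exact would need a negative amount; discard.
Cheapest feasible corner: $1.94.

$1.94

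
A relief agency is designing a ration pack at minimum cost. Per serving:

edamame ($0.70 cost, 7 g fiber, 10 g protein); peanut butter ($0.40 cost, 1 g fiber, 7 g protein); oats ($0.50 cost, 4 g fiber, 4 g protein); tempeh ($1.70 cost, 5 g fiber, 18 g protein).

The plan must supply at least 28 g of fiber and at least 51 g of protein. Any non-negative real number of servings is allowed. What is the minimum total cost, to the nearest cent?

Compare the cost at each extreme point of the feasible region.
edamame only: max(28/7, 51/10) = 5.1 servings → $3.57.
peanut butter only: max(28/1, 51/7) = 28 servings → $11.20.
oats only: max(28/4, 51/4) = 12.75 servings → $6.38.
tempeh only: max(28/5, 51/18) = 5.6 servings → $9.52.
edamame + peanut butter with both tight: 3.718 servings and 1.974 servings → $3.39.
edamame + oats: the both-tight solution has a negative serving — not a feasible corner.
edamame + tempeh with both tight: 3.276 servings and 1.013 servings → $4.02.
peanut butter + oats with both tight: 3.833 servings and 6.042 servings → $4.55.
peanut butter + tempeh: intersection lies outside the first quadrant.
oats + tempeh with both tight: 4.788 servings and 1.769 servings → $5.40.
Cheapest feasible corner: $3.39.

$3.39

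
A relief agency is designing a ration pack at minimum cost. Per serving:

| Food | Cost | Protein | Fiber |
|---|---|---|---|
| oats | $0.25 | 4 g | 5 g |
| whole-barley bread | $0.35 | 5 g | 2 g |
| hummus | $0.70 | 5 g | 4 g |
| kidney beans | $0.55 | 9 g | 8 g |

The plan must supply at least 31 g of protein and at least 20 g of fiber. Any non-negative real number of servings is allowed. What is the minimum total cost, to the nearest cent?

With two linear requirements the optimum uses one or two foods; enumerate the corners.
oats only: max(31/4, 20/5) = 7.75 servings → $1.94.
whole-barley bread only: max(31/5, 20/2) = 10 servings → $3.50.
hummus only: max(31/5, 20/4) = 6.2 servings → $4.34.
kidney beans only: max(31/9, 20/8) = 3.444 servings → $1.89.
oats + whole-barley bread with both tight: 2.235 servings and 4.412 servings → $2.10.
oats + hummus with both targets exact would need a negative amount; discard.
oats + kidney beans with both targets exact would need a negative amount; discard.
whole-barley bread + hummus with both tight: 2.4 servings and 3.8 servings → $3.50.
whole-barley bread + kidney beans with both tight: 3.091 servings and 1.727 servings → $2.03.
hummus + kidney beans: intersection lies outside the first quadrant.
Cheapest feasible corner: $1.89.

$1.89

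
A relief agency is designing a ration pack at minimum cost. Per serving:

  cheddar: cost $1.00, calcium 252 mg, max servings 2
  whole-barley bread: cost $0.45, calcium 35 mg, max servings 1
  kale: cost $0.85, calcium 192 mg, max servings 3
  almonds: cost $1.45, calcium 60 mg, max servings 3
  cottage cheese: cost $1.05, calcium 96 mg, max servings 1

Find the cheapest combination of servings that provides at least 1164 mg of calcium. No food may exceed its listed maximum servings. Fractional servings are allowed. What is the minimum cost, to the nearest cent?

Cost per mg of calcium: cheddar $0.0040, kale $0.0044, cottage cheese $0.0109, whole-barley bread $0.0129, almonds $0.0242.
Take 2 servings of cheddar: +504.0 mg calcium for $2.00 (total $2.00, still need 660.0 mg).
Take 3 servings of kale: +576.0 mg calcium for $2.55 (total $4.55, still need 84.0 mg).
Take 0.875 servings of cottage cheese: +84.0 mg calcium for $0.92 (total $5.47, still need 0.0 mg).
Filling from the cheapest source first is optimal under one linear minimum: $5.47.

$5.47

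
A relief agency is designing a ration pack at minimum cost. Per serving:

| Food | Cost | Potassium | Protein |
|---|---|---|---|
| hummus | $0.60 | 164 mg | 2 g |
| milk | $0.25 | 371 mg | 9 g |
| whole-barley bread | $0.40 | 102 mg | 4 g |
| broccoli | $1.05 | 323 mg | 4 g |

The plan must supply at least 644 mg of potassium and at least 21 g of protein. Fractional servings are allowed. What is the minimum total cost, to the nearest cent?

Compare the cost at each extreme point of the feasible region.
hummus only: max(644/164, 21/2) = 10.5 servings → $6.30.
milk only: max(644/371, 21/9) = 2.333 servings → $0.58.
whole-barley bread only: max(644/102, 21/4) = 6.314 servings → $2.53.
broccoli only: max(644/323, 21/4) = 5.25 servings → $5.51.
hummus + milk: intersection lies outside the first quadrant.
hummus + whole-barley bread with both tight: 0.9602 servings and 4.77 servings → $2.48.
hummus + broccoli with both targets exact would need a negative amount; discard.
milk + whole-barley bread with both tight: 0.7668 servings and 3.525 servings → $1.60.
milk + broccoli: intersection lies outside the first quadrant.
whole-barley bread + broccoli with both tight: 4.759 servings and 0.491 servings → $2.42.
So the least-cost plan costs $0.58.

$0.58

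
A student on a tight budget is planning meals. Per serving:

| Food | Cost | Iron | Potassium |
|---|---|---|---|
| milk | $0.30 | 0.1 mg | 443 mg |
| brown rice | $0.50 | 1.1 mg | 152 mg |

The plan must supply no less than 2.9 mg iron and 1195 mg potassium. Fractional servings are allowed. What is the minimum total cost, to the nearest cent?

$1.79

An LP optimum is at a vertex; with two nutrient constraints at most two foods are used. Check each candidate.
milk only: max(2.9/0.1, 1195/443) = 29 servings → $8.70.
brown rice only: max(2.9/1.1, 1195/152) = 7.862 servings → $3.93.
milk + brown rice with both tight: 1.851 servings and 2.468 servings → $1.79.
Cheapest feasible corner: $1.79.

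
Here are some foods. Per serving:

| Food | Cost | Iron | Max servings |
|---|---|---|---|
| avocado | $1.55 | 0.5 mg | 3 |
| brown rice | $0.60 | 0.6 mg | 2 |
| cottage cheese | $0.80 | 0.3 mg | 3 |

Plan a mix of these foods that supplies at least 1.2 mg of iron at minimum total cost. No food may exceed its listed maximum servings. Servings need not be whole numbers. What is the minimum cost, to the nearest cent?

Cost per mg of iron: brown rice $1.0000, cottage cheese $2.6667, avocado $3.1000.
Take 2 servings of brown rice: +1.2 mg iron for $1.20 (total $1.20, still need 0.0 mg).
Filling from the cheapest source first is optimal under one linear minimum: $1.20.

$1.20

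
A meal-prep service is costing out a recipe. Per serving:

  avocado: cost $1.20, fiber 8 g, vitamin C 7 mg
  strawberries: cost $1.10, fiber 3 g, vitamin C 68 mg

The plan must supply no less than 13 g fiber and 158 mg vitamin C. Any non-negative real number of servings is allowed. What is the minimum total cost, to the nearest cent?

$3.41

This is a tiny linear program; its minimum lies at a vertex of the feasible set. List the vertices and price them.
avocado only: max(13/8, 158/7) = 22.57 servings → $27.09.
strawberries only: max(13/3, 158/68) = 4.333 servings → $4.77.
avocado + strawberries with both tight: 0.7839 servings and 2.243 servings → $3.41.
Cheapest feasible corner: $3.41.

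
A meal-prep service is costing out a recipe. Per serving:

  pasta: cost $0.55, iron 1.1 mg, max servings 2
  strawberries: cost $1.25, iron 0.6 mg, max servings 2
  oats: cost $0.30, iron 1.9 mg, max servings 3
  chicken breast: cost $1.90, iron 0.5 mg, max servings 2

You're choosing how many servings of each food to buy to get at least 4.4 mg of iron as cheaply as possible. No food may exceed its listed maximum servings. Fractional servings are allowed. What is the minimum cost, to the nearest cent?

Cost per mg of iron: oats $0.1579, pasta $0.5000, strawberries $2.0833, chicken breast $3.8000.
Take 2.316 servings of oats: +4.4 mg iron for $0.69 (total $0.69, still need 0.0 mg).
Greedy by cheapest-per-mg is optimal for a single linear constraint, so the minimum cost is $0.69.

$0.69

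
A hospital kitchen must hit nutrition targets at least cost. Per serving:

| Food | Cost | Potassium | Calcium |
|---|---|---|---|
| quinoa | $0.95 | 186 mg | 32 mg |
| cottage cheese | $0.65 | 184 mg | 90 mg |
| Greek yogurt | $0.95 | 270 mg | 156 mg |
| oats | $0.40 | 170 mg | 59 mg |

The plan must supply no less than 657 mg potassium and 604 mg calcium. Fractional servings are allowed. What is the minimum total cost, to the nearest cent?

$3.68

Minimising a linear cost over {potassium ≥ 657, calcium ≥ 604, servings ≥ 0} — the optimum is at a vertex, using one or two foods.
quinoa only: max(657/186, 604/32) = 18.88 servings → $17.93.
cottage cheese only: max(657/184, 604/90) = 6.711 servings → $4.36.
Greek yogurt only: max(657/270, 604/156) = 3.872 servings → $3.68.
oats only: max(657/170, 604/59) = 10.24 servings → $4.09.
quinoa + cottage cheese: intersection lies outside the first quadrant.
quinoa + Greek yogurt: intersection lies outside the first quadrant.
quinoa + oats: intersection lies outside the first quadrant.
cottage cheese + Greek yogurt: the both-tight solution has a negative serving — not a feasible corner.
cottage cheese + oats: the both-tight solution has a negative serving — not a feasible corner.
Greek yogurt + oats: the both-tight solution has a negative serving — not a feasible corner.
Cheapest feasible corner: $3.68.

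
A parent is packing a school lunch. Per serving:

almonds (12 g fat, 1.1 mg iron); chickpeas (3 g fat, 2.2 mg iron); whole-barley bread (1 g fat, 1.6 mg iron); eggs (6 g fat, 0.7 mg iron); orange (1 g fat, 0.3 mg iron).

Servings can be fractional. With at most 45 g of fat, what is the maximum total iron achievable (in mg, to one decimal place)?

72.0 mg

Iron per g fat: whole-barley bread 1.6, chickpeas 0.7333, orange 0.3, eggs 0.1167, almonds 0.09167.
With no serving limits, spend the whole fat allowance on whole-barley bread: 45 g / 1 g × 1.6 mg = 72.0 mg.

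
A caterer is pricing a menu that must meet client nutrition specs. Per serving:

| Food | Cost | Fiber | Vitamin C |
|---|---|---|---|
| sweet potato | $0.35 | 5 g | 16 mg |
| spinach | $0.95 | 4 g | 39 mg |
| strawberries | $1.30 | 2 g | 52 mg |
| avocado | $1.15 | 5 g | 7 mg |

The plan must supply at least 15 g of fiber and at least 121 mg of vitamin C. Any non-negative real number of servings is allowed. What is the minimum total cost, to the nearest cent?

Two binding constraints pin down two serving amounts, so the optimal mix uses at most two foods. The candidates are each food alone (scaled to the tighter of fiber/vitamin C) and each pair with both constraints tight.
sweet potato only: max(15/5, 121/16) = 7.562 servings → $2.65.
spinach only: max(15/4, 121/39) = 3.75 servings → $3.56.
strawberries only: max(15/2, 121/52) = 7.5 servings → $9.75.
avocado only: max(15/5, 121/7) = 17.29 servings → $19.88.
sweet potato + spinach with both tight: 0.771 servings and 2.786 servings → $2.92.
sweet potato + strawberries with both tight: 2.36 servings and 1.601 servings → $2.91.
sweet potato + avocado: intersection lies outside the first quadrant.
spinach + strawberries: intersection lies outside the first quadrant.
spinach + avocado with both tight: 2.994 servings and 0.6048 servings → $3.54.
strawberries + avocado with both tight: 2.033 servings and 2.187 servings → $5.16.
Cheapest feasible corner: $2.65.

$2.65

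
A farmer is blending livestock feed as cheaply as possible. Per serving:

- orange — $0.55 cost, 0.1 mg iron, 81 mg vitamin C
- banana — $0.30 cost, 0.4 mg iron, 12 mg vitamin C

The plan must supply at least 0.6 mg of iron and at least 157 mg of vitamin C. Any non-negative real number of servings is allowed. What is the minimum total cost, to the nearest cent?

$1.30

With two linear requirements the optimum uses one or two foods; enumerate the corners.
orange only: max(0.6/0.1, 157/81) = 6 servings → $3.30.
banana only: max(0.6/0.4, 157/12) = 13.08 servings → $3.92.
orange + banana with both tight: 1.782 servings and 1.054 servings → $1.30.
The minimum over all feasible corners is $1.30.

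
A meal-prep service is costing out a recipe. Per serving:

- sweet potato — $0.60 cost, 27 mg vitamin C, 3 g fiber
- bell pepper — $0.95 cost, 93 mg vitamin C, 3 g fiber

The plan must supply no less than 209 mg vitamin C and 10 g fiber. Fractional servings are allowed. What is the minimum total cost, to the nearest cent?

$2.63

A basic optimal solution has at most two foods positive. Try each food alone and each pair with both targets met exactly.
sweet potato only: max(209/27, 10/3) = 7.741 servings → $4.64.
bell pepper only: max(209/93, 10/3) = 3.333 servings → $3.17.
sweet potato + bell pepper with both tight: 1.53 servings and 1.803 servings → $2.63.
Cheapest feasible corner: $2.63.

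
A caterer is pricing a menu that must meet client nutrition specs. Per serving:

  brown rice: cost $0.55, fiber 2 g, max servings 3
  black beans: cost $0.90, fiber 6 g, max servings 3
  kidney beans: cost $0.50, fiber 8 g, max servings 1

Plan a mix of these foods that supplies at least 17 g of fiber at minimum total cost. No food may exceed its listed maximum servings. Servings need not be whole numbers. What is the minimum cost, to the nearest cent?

Cost per g of fiber: kidney beans $0.0625, black beans $0.1500, brown rice $0.2750.
Take 1 serving of kidney beans: +8.0 g fiber for $0.50 (total $0.50, still need 9.0 g).
Take 1.5 servings of black beans: +9.0 g fiber for $1.35 (total $1.85, still need 0.0 g).
Greedy by cheapest-per-g is optimal for a single linear constraint, so the minimum cost is $1.85.

$1.85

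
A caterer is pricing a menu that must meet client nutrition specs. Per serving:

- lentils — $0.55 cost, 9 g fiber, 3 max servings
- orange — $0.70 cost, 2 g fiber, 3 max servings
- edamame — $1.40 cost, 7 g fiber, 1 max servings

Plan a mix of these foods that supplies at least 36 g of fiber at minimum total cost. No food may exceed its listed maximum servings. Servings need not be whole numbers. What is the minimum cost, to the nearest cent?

Cost per g of fiber: lentils $0.0611, edamame $0.2000, orange $0.3500.
Take 3 servings of lentils: +27.0 g fiber for $1.65 (total $1.65, still need 9.0 g).
Take 1 serving of edamame: +7.0 g fiber for $1.40 (total $3.05, still need 2.0 g).
Take 1 serving of orange: +2.0 g fiber for $0.70 (total $3.75, still need 0.0 g).
Filling from the cheapest source first is optimal under one linear minimum: $3.75.

$3.75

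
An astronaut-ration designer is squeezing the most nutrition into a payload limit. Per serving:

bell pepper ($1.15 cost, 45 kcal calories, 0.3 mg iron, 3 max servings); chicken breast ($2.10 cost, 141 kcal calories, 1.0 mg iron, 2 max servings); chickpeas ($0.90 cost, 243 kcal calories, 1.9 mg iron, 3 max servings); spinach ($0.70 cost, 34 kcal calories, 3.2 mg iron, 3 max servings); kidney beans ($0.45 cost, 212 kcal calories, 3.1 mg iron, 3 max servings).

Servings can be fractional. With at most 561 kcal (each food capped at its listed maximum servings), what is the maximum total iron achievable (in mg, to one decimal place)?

Iron per kcal: spinach 0.09412, kidney beans 0.01462, chickpeas 0.007819, chicken breast 0.007092, bell pepper 0.006667.
Take 3 servings of spinach: uses 102 kcal, +9.6 mg iron (running total 9.6 mg).
Take 2.165 servings of kidney beans: uses 459 kcal, +6.7 mg iron (running total 16.3 mg).
Greedy by best ratio exhausts the calories allowance optimally: 16.3 mg.

16.3 mg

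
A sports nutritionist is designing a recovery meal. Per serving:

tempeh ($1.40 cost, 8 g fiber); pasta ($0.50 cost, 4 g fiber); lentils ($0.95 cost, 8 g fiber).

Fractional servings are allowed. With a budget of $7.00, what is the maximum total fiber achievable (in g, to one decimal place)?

Fiber per dollar: lentils 8.421, pasta 8, tempeh 5.714.
With no serving limits, spend the whole cost allowance on lentils: $7.00 / $0.95 × 8 g = 58.9 g.

58.9 g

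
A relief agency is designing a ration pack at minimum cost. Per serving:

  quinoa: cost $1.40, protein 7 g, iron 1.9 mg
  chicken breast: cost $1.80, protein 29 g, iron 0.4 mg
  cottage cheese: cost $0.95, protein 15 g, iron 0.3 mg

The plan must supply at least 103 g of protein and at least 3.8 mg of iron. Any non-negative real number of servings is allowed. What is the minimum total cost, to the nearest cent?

$7.47

Compare the cost at each extreme point of the feasible region.
quinoa only: max(103/7, 3.8/1.9) = 14.71 servings → $20.60.
chicken breast only: max(103/29, 3.8/0.4) = 9.5 servings → $17.10.
cottage cheese only: max(103/15, 3.8/0.3) = 12.67 servings → $12.03.
quinoa + chicken breast with both tight: 1.319 servings and 3.233 servings → $7.67.
quinoa + cottage cheese with both tight: 0.9886 servings and 6.405 servings → $7.47.
chicken breast + cottage cheese: intersection lies outside the first quadrant.
So the least-cost plan costs $7.47.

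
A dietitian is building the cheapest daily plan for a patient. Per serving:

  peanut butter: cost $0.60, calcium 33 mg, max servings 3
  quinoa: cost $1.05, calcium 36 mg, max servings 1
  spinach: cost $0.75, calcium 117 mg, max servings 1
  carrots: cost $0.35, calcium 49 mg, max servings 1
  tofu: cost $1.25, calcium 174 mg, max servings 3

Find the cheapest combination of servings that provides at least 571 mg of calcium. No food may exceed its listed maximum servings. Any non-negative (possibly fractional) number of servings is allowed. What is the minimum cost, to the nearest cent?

Cost per mg of calcium: spinach $0.0064, carrots $0.0071, tofu $0.0072, peanut butter $0.0182, quinoa $0.0292.
Take 1 serving of spinach: +117.0 mg calcium for $0.75 (total $0.75, still need 454.0 mg).
Take 1 serving of carrots: +49.0 mg calcium for $0.35 (total $1.10, still need 405.0 mg).
Take 2.328 servings of tofu: +405.0 mg calcium for $2.91 (total $4.01, still need 0.0 mg).
Greedy by cheapest-per-mg is optimal for a single linear constraint, so the minimum cost is $4.01.

$4.01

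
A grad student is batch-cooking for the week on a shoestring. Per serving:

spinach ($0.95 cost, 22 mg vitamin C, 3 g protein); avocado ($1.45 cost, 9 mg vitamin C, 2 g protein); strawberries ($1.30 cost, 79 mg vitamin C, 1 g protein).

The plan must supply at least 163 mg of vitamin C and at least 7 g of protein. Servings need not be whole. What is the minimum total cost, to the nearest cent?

$3.75

Compare the cost at each extreme point of the feasible region.
spinach only: max(163/22, 7/3) = 7.409 servings → $7.04.
avocado only: max(163/9, 7/2) = 18.11 servings → $26.26.
strawberries only: max(163/79, 7/1) = 7 servings → $9.10.
spinach + avocado: intersection lies outside the first quadrant.
spinach + strawberries with both tight: 1.814 servings and 1.558 servings → $3.75.
avocado + strawberries with both tight: 2.617 servings and 1.765 servings → $6.09.
The minimum over all feasible corners is $3.75.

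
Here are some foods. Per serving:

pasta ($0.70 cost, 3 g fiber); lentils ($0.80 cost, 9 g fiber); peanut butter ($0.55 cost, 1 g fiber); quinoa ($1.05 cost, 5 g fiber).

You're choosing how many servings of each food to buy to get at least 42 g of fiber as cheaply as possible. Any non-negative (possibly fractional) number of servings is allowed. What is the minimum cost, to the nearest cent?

$3.73

Cost per g of fiber: lentils $0.0889, quinoa $0.2100, pasta $0.2333, peanut butter $0.5500.
With no serving limits, use only lentils: 42 g / 9 g = 4.667 servings × $0.80 = $3.73.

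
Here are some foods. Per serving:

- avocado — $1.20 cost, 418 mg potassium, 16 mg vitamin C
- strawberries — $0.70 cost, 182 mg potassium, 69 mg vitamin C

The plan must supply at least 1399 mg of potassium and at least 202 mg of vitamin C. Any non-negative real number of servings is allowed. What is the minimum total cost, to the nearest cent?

$4.44

With two linear requirements the optimum uses one or two foods; enumerate the corners.
avocado only: max(1399/418, 202/16) = 12.62 servings → $15.15.
strawberries only: max(1399/182, 202/69) = 7.687 servings → $5.38.
avocado + strawberries with both tight: 2.305 servings and 2.393 servings → $4.44.
Cheapest feasible corner: $4.44.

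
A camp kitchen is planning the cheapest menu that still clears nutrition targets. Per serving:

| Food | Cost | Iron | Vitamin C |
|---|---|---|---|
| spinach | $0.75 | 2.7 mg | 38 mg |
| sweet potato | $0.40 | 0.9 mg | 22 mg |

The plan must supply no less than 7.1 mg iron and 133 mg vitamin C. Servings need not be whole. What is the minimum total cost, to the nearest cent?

Minimising a linear cost over {iron ≥ 7.1, vitamin C ≥ 133, servings ≥ 0} — the optimum is at a vertex, using one or two foods.
spinach only: max(7.1/2.7, 133/38) = 3.5 servings → $2.62.
sweet potato only: max(7.1/0.9, 133/22) = 7.889 servings → $3.16.
spinach + sweet potato with both tight: 1.448 servings and 3.544 servings → $2.50.
Cheapest feasible corner: $2.50.

$2.50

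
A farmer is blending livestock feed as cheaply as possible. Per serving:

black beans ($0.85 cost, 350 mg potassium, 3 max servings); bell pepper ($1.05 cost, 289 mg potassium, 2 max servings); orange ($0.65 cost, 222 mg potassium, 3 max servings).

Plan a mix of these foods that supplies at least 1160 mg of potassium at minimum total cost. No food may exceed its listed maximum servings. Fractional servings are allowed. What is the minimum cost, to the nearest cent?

$2.87

Cost per mg of potassium: black beans $0.0024, orange $0.0029, bell pepper $0.0036.
Take 3 servings of black beans: +1050.0 mg potassium for $2.55 (total $2.55, still need 110.0 mg).
Take 0.4955 servings of orange: +110.0 mg potassium for $0.32 (total $2.87, still need 0.0 mg).
Greedy by cheapest-per-mg is optimal for a single linear constraint, so the minimum cost is $2.87.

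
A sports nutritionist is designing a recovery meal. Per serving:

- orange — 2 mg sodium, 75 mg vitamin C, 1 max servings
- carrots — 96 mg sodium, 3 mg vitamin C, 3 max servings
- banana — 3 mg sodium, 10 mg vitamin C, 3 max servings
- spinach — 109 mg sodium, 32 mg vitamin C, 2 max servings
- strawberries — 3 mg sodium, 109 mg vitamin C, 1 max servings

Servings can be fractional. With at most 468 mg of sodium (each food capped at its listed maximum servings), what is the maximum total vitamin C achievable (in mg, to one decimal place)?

285.4 mg

Vitamin C per mg sodium: orange 37.5, strawberries 36.33, banana 3.333, spinach 0.2936, carrots 0.03125.
Take 1 serving of orange: uses 2 mg sodium, +75.0 mg vitamin C (running total 75.0 mg).
Take 1 serving of strawberries: uses 3 mg sodium, +109.0 mg vitamin C (running total 184.0 mg).
Take 3 servings of banana: uses 9 mg sodium, +30.0 mg vitamin C (running total 214.0 mg).
Take 2 servings of spinach: uses 218 mg sodium, +64.0 mg vitamin C (running total 278.0 mg).
Take 2.458 servings of carrots: uses 236 mg sodium, +7.4 mg vitamin C (running total 285.4 mg).
Greedy by best ratio exhausts the sodium allowance optimally: 285.4 mg.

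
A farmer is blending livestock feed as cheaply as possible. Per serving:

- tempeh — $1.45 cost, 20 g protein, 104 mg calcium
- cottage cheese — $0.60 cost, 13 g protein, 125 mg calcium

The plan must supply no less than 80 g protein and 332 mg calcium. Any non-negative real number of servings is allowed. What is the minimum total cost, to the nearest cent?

Minimising a linear cost over {protein ≥ 80, calcium ≥ 332, servings ≥ 0} — the optimum is at a vertex, using one or two foods.
tempeh only: max(80/20, 332/104) = 4 servings → $5.80.
cottage cheese only: max(80/13, 332/125) = 6.154 servings → $3.69.
tempeh + cottage cheese with both targets exact would need a negative amount; discard.
So the least-cost plan costs $3.69.

$3.69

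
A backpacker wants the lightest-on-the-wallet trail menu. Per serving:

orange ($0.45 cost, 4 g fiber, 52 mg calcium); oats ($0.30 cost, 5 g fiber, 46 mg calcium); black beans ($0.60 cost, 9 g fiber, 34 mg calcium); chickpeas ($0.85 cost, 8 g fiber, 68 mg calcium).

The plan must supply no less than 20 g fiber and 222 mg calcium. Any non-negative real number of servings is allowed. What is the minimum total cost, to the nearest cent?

For a min-cost LP with two ≥-constraints, a basic feasible solution has at most two positive variables.
orange only: max(20/4, 222/52) = 5 servings → $2.25.
oats only: max(20/5, 222/46) = 4.826 servings → $1.45.
black beans only: max(20/9, 222/34) = 6.529 servings → $3.92.
chickpeas only: max(20/8, 222/68) = 3.265 servings → $2.77.
orange + oats with both tight: 2.5 servings and 2 servings → $1.73.
orange + black beans with both tight: 3.97 servings and 0.4578 servings → $2.06.
orange + chickpeas with both tight: 2.889 servings and 1.056 servings → $2.20.
oats + black beans with both targets exact would need a negative amount; discard.
oats + chickpeas: intersection lies outside the first quadrant.
black beans + chickpeas: the both-tight solution has a negative serving — not a feasible corner.
So the least-cost plan costs $1.45.

$1.45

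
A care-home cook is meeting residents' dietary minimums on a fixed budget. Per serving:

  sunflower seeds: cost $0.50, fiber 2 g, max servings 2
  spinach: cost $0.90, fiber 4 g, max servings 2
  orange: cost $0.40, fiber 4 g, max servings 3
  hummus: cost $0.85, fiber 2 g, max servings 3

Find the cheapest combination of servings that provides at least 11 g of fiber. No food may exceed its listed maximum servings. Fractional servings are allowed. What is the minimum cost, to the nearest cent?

$1.10

Cost per g of fiber: orange $0.1000, spinach $0.2250, sunflower seeds $0.2500, hummus $0.4250.
Take 2.75 servings of orange: +11.0 g fiber for $1.10 (total $1.10, still need 0.0 g).
Filling from the cheapest source first is optimal under one linear minimum: $1.10.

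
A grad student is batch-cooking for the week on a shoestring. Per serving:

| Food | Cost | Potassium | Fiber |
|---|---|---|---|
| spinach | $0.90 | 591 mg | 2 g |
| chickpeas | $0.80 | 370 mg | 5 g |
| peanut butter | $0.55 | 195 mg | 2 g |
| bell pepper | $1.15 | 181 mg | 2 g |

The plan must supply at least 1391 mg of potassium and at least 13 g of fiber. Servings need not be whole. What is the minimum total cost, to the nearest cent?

$2.64

Check every corner: each single food scaled to meet both minima, and each pair solved so both constraints bind.
spinach only: max(1391/591, 13/2) = 6.5 servings → $5.85.
chickpeas only: max(1391/370, 13/5) = 3.759 servings → $3.01.
peanut butter only: max(1391/195, 13/2) = 7.133 servings → $3.92.
bell pepper only: max(1391/181, 13/2) = 7.685 servings → $8.84.
spinach + chickpeas with both tight: 0.9684 servings and 2.213 servings → $2.64.
spinach + peanut butter with both tight: 0.3119 servings and 6.188 servings → $3.68.
spinach + bell pepper with both tight: 0.5232 servings and 5.977 servings → $7.34.
chickpeas + peanut butter: the both-tight solution has a negative serving — not a feasible corner.
chickpeas + bell pepper: the both-tight solution has a negative serving — not a feasible corner.
peanut butter + bell pepper: intersection lies outside the first quadrant.
The minimum over all feasible corners is $2.64.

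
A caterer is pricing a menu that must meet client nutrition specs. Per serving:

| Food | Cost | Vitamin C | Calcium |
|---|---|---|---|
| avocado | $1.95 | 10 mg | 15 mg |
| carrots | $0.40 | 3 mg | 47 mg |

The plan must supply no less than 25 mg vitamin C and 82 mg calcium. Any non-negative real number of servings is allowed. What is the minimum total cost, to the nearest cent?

$3.33

avocado only: max(25/10, 82/15) = 5.467 servings → $10.66.
carrots only: max(25/3, 82/47) = 8.333 servings → $3.33.
avocado + carrots with both tight: 2.186 servings and 1.047 servings → $4.68.
So the least-cost plan costs $3.33.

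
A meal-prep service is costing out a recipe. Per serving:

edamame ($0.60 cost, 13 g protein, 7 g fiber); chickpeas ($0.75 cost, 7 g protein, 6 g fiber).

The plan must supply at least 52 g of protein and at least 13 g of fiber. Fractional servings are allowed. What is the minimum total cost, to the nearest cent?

Check every corner: each single food scaled to meet both minima, and each pair solved so both constraints bind.
edamame only: max(52/13, 13/7) = 4 servings → $2.40.
chickpeas only: max(52/7, 13/6) = 7.429 servings → $5.57.
edamame + chickpeas with both targets exact would need a negative amount; discard.
So the least-cost plan costs $2.40.

$2.40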